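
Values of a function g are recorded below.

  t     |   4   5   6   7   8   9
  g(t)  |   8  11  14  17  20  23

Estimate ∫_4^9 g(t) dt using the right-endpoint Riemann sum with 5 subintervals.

85

Δt = 1.
Sum = 1·[11 + 14 + 17 + 20 + 23] = 85.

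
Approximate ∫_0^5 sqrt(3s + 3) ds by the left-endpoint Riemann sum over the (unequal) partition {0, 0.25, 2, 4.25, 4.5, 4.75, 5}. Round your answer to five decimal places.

13.61786

Subinterval widths: 0.25, 1.75, 2.25, 0.25, 0.25, 0.25.
Left endpoints: 0, 0.25, 2, 4.25, 4.5, 4.75.
f(0) ≈ 1.73205, f(0.25) ≈ 1.93649, f(2) ≈ 3.00000, f(4.25) ≈ 3.96863, f(4.5) ≈ 4.06202, f(4.75) ≈ 4.15331.
Sum = Σ Δs_i · f(s_i).
Sum ≈ 13.61786.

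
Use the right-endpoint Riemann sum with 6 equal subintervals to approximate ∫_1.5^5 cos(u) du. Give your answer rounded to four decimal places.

Δu = (5 − 1.5)/6 = 7/12.
Right endpoints: 25/12, 8/3, 3.25, 23/6, 53/12, 5.
f(25/12) ≈ -0.4904, f(8/3) ≈ -0.8893, f(3.25) ≈ -0.9941, f(23/6) ≈ -0.7701, f(53/12) ≈ -0.2914, f(5) ≈ 0.2837.
Sum = Δu · [f(25/12) + f(8/3) + f(3.25) + ...].
Sum ≈ -1.8385.

-1.8385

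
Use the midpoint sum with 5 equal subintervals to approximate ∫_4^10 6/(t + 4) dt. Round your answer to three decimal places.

3.354

Δt = (10 − 4)/5 = 1.2.
Midpoints: 4.6, 5.8, 7, 8.2, 9.4.
f(4.6) = 30/43, f(5.8) = 30/49, f(7) = 6/11, f(8.2) = 30/61, f(9.4) = 30/67.
Sum = Δt · [f(4.6) + f(5.8) + f(7) + f(8.2) + f(9.4)].
Sum ≈ 3.354.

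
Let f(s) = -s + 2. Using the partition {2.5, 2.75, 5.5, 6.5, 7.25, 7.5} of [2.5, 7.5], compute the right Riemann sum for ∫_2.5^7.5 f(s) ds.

-19.625

Subinterval widths: 0.25, 2.75, 1, 0.75, 0.25.
Right endpoints: 2.75, 5.5, 6.5, 7.25, 7.5.
f(2.75) = -0.75, f(5.5) = -3.5, f(6.5) = -4.5, f(7.25) = -5.25, f(7.5) = -5.5.
Sum = Σ Δs_i · f(s_i).
Sum = -19.625.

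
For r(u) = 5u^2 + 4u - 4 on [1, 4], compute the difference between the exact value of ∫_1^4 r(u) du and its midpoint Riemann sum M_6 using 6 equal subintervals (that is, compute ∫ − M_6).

Exact integral: ∫_1^4 r(u) du = 123.
M_6 = 122.6875.
Error = 123 − 122.6875 = 0.3125.

0.3125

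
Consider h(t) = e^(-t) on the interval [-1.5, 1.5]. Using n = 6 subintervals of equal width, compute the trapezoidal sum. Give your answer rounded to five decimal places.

4.34691

Δt = (1.5 − (-1.5))/6 = 0.5.
h(-1.5) ≈ 4.48169, h(-1) ≈ 2.71828, h(-0.5) ≈ 1.64872, h(0) ≈ 1.00000, h(0.5) ≈ 0.60653, h(1) ≈ 0.36788, h(1.5) ≈ 0.22313.
T_6 = (Δt/2)·[h(t_0) + 2h(t_1) + ... + 2h(t_{5}) + h(t_6)].
Sum ≈ 4.34691.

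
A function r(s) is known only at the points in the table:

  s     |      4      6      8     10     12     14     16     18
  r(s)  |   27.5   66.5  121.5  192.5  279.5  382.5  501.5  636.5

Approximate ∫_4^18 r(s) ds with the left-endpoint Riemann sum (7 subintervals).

3143

Δs = 2.
Sum = 2·[27.5 + 66.5 + 121.5 + 192.5 + 279.5 + 382.5 + 501.5] = 3143.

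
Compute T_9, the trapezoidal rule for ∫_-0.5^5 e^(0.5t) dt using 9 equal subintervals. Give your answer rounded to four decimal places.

22.9846

Δt = (5 − (-0.5))/9 = 11/18.
f(-0.5) ≈ 0.7788, f(1/9) ≈ 1.0571, f(13/18) ≈ 1.4349, f(4/3) ≈ 1.9477, f(35/18) ≈ 2.6438, f(23/9) ≈ 3.5887, f(19/6) ≈ 4.8712, f(34/9) ≈ 6.6120, f(79/18) ≈ 8.9750, f(5) ≈ 12.1825.
T_9 = (Δt/2)·[f(t_0) + 2f(t_1) + ... + 2f(t_{8}) + f(t_9)].
Sum ≈ 22.9846.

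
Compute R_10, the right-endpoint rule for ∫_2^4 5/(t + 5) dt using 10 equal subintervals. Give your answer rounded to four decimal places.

Δt = (4 − 2)/10 = 0.2.
Right endpoints: 2.2, 2.4, 2.6, 2.8, 3, 3.2, 3.4, 3.6, 3.8, 4.
f(2.2) = 25/36, f(2.4) = 25/37, f(2.6) = 25/38, f(2.8) = 25/39, f(3) = 0.625, f(3.2) = 25/41, f(3.4) = 25/42, f(3.6) = 25/43, f(3.8) = 25/44, f(4) = 5/9.
Sum = Δt · [f(2.2) + f(2.4) + f(2.6) + ...].
Sum ≈ 1.2408.

1.2408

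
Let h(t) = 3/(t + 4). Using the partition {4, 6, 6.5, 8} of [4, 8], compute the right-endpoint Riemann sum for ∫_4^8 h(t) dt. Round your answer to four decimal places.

Subinterval widths: 2, 0.5, 1.5.
Right endpoints: 6, 6.5, 8.
h(6) = 0.3, h(6.5) = 2/7, h(8) = 0.25.
Sum = Σ Δt_i · h(t_i).
Sum ≈ 1.1179.

1.1179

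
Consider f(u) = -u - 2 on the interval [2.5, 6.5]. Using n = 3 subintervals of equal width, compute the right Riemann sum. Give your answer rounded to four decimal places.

-28.6667

Δu = (6.5 − 2.5)/3 = 4/3.
Right endpoints: 23/6, 31/6, 6.5.
f(23/6) = -35/6, f(31/6) = -43/6, f(6.5) = -8.5.
Sum = Δu · [f(23/6) + f(31/6) + f(6.5)].
Sum ≈ -28.6667.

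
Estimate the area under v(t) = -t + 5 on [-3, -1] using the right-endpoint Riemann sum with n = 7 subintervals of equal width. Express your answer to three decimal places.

Δt = (-1 − (-3))/7 = 2/7.
Right endpoints: -19/7, -17/7, -15/7, -13/7, -11/7, -9/7, -1.
v(-19/7) = 54/7, v(-17/7) = 52/7, v(-15/7) = 50/7, v(-13/7) = 48/7, v(-11/7) = 46/7, v(-9/7) = 44/7, v(-1) = 6.
Sum = Δt · [v(-19/7) + v(-17/7) + v(-15/7) + ...].
Sum ≈ 13.714.

13.714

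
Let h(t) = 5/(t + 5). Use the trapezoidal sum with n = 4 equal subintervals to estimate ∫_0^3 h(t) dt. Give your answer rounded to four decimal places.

Δt = (3 − 0)/4 = 0.75.
h(0) = 1, h(0.75) = 20/23, h(1.5) = 10/13, h(2.25) = 20/29, h(3) = 0.625.
T_4 = (Δt/2)·[h(t_0) + 2h(t_1) + 2h(t_2) + 2h(t_3) + h(t_4)].
Sum ≈ 2.3557.

2.3557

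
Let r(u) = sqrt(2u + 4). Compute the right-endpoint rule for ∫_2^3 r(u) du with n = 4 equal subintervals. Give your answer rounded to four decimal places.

3.0400

Δu = (3 − 2)/4 = 0.25.
Right endpoints: 2.25, 2.5, 2.75, 3.
r(2.25) ≈ 2.9155, r(2.5) ≈ 3.0000, r(2.75) ≈ 3.0822, r(3) ≈ 3.1623.
Sum = Δu · [r(2.25) + r(2.5) + r(2.75) + r(3)].
Sum ≈ 3.0400.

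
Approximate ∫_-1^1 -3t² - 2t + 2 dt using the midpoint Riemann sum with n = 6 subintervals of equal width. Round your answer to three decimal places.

2.056

Δt = (1 − (-1))/6 = 1/3.
Midpoints: -5/6, -0.5, -1/6, 1/6, 0.5, 5/6.
f(-5/6) = 19/12, f(-0.5) = 2.25, f(-1/6) = 2.25, f(1/6) = 19/12, f(0.5) = 0.25, f(5/6) = -1.75.
Sum = Δt · [f(-5/6) + f(-0.5) + f(-1/6) + ...].
Sum ≈ 2.056.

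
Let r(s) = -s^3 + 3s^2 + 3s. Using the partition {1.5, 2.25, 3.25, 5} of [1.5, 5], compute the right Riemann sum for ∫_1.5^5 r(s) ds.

Subinterval widths: 0.75, 1, 1.75.
Right endpoints: 2.25, 3.25, 5.
r(2.25) = 10.546875, r(3.25) = 7.109375, r(5) = -35.
Sum = Σ Δs_i · r(s_i).
Sum = -46.23046875.

-46.23046875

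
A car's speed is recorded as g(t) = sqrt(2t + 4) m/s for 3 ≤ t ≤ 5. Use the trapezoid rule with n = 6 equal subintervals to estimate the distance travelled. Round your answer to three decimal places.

6.920

Δt = (5 − 3)/6 = 1/3.
g(3) ≈ 3.162, g(10/3) ≈ 3.266, g(11/3) ≈ 3.367, g(4) ≈ 3.464, g(13/3) ≈ 3.559, g(14/3) ≈ 3.651, g(5) ≈ 3.742.
T_6 = (Δt/2)·[g(t_0) + 2g(t_1) + ... + 2g(t_{5}) + g(t_6)].
Sum ≈ 6.920.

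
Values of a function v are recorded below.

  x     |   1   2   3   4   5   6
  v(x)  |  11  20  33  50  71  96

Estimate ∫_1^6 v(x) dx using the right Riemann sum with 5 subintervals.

270

Δx = 1.
Sum = 1·[20 + 33 + 50 + 71 + 96] = 270.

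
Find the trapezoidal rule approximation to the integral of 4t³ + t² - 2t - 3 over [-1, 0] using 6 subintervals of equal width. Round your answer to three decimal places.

-2.690

Δt = (0 − (-1))/6 = 1/6.
f(-1) = -4, f(-5/6) = -319/108, f(-2/3) = -65/27, f(-0.5) = -2.25, f(-1/3) = -64/27, f(-1/6) = -287/108, f(0) = -3.
T_6 = (Δt/2)·[f(t_0) + 2f(t_1) + ... + 2f(t_{5}) + f(t_6)].
Sum ≈ -2.690.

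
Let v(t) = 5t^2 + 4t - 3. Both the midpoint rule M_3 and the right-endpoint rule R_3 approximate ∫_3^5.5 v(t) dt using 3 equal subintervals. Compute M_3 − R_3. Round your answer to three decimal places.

-50.608

M_3 ≈ 266.56829.
R_3 ≈ 317.17593.
M_3 − R_3 ≈ -50.608.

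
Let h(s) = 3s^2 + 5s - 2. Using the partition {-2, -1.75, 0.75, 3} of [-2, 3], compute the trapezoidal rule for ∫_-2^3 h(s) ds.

Subinterval widths: 0.25, 2.5, 2.25.
h(-2) = 0, h(-1.75) = -1.5625, h(0.75) = 3.4375, h(3) = 40.
On each subinterval the trapezoid contributes (Δs_i/2)·[h(s_{i-1}) + h(s_i)].
Sum = 51.015625.

51.015625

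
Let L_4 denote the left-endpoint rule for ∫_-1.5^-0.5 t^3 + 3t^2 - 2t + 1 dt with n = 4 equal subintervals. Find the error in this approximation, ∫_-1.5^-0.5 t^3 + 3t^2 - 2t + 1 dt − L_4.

-0.59375

Exact integral: ∫_-1.5^-0.5 f(t) dt = 5.
L_4 = 5.59375.
Error = 5 − 5.59375 = -0.59375.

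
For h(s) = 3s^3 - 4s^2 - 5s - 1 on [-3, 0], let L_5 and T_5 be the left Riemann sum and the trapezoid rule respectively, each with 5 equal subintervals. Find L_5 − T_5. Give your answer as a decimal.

-30.6

L_5 = -111.
T_5 = -80.4.
L_5 − T_5 = -30.6.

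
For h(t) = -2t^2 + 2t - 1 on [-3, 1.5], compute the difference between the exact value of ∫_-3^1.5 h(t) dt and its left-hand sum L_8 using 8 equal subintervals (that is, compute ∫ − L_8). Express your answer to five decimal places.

6.80273

Exact integral: ∫_-3^1.5 h(t) dt = -31.5.
L_8 ≈ -38.3027344.
Error ≈ -31.5 − (-38.3027344) ≈ 6.80273.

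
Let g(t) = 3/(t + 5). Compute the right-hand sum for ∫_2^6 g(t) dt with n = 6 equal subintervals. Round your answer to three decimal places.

Δt = (6 − 2)/6 = 2/3.
Right endpoints: 8/3, 10/3, 4, 14/3, 16/3, 6.
g(8/3) = 9/23, g(10/3) = 0.36, g(4) = 1/3, g(14/3) = 9/29, g(16/3) = 9/31, g(6) = 3/11.
Sum = Δt · [g(8/3) + g(10/3) + g(4) + ...].
Sum ≈ 1.305.

1.305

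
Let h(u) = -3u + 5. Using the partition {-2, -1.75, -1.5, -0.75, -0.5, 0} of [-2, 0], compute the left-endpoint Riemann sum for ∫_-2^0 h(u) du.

17.5

Subinterval widths: 0.25, 0.25, 0.75, 0.25, 0.5.
Left endpoints: -2, -1.75, -1.5, -0.75, -0.5.
h(-2) = 11, h(-1.75) = 10.25, h(-1.5) = 9.5, h(-0.75) = 7.25, h(-0.5) = 6.5.
Sum = Σ Δu_i · h(u_i).
Sum = 17.5.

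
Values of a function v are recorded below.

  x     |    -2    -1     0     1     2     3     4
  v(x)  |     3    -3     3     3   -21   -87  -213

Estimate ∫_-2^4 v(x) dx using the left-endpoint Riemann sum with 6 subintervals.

-102

Δx = 1.
Sum = 1·[3 + (-3) + 3 + 3 + (-21) + (-87)] = -102.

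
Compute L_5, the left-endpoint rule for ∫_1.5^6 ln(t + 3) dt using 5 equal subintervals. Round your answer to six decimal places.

8.187274

Δt = (6 − 1.5)/5 = 0.9.
Left endpoints: 1.5, 2.4, 3.3, 4.2, 5.1.
f(1.5) ≈ 1.504077, f(2.4) ≈ 1.686399, f(3.3) ≈ 1.840550, f(4.2) ≈ 1.974081, f(5.1) ≈ 2.091864.
Sum = Δt · [f(1.5) + f(2.4) + f(3.3) + f(4.2) + f(5.1)].
Sum ≈ 8.187274.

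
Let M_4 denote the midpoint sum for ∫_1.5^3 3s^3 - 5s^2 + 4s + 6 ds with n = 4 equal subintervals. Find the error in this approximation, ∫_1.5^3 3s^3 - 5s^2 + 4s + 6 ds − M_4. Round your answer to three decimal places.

0.268

Exact integral: ∫_1.5^3 f(s) ds = 40.078125.
M_4 ≈ 39.81006.
Error ≈ 40.078125 − 39.81006 ≈ 0.268.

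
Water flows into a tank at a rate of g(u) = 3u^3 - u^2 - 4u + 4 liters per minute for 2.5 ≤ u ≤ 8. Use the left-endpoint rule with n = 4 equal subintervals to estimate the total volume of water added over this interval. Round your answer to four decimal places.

Δu = (8 − 2.5)/4 = 1.375.
Left endpoints: 2.5, 3.875, 5.25, 6.625.
g(2.5) = 34.625, g(3.875) = 75797/512, g(5.25) = 389.546875, g(6.625) = 412639/512.
Sum = Δu · [g(2.5) + g(3.875) + g(5.25) + g(6.625)].
Sum ≈ 1894.9541.

1894.9541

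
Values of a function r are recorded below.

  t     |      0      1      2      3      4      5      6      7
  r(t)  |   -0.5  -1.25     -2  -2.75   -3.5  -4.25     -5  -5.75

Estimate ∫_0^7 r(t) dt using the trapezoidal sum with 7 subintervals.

Δt = 1.
T_7 = (1/2)·[(-0.5) + 2·(-1.25) + 2·(-2) + 2·(-2.75) + 2·(-3.5) + 2·(-4.25) + 2·(-5) + (-5.75)] = -21.875.

-21.875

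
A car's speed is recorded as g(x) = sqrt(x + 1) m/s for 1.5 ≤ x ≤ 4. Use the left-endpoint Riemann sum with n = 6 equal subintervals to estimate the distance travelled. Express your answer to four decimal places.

4.6805

Δx = (4 − 1.5)/6 = 5/12.
Left endpoints: 1.5, 23/12, 7/3, 2.75, 19/6, 43/12.
g(1.5) ≈ 1.5811, g(23/12) ≈ 1.7078, g(7/3) ≈ 1.8257, g(2.75) ≈ 1.9365, g(19/6) ≈ 2.0412, g(43/12) ≈ 2.1409.
Sum = Δx · [g(1.5) + g(23/12) + g(7/3) + ...].
Sum ≈ 4.6805.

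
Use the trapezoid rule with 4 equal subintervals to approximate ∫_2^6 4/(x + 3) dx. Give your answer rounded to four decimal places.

2.3603

Δx = (6 − 2)/4 = 1.
f(2) = 0.8, f(3) = 2/3, f(4) = 4/7, f(5) = 0.5, f(6) = 4/9.
T_4 = (Δx/2)·[f(x_0) + 2f(x_1) + 2f(x_2) + 2f(x_3) + f(x_4)].
Sum ≈ 2.3603.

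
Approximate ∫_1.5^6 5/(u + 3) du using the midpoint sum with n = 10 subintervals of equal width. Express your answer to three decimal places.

3.464

Δu = (6 − 1.5)/10 = 0.45.
Midpoints: 1.725, 2.175, 2.625, 3.075, 3.525, 3.975, 4.425, 4.875, 5.325, 5.775.
f(1.725) = 200/189, f(2.175) = 200/207, f(2.625) = 8/9, f(3.075) = 200/243, f(3.525) = 200/261, f(3.975) = 200/279, f(4.425) = 200/297, f(4.875) = 40/63, f(5.325) = 200/333, f(5.775) = 200/351.
Sum = Δu · [f(1.725) + f(2.175) + f(2.625) + ...].
Sum ≈ 3.464.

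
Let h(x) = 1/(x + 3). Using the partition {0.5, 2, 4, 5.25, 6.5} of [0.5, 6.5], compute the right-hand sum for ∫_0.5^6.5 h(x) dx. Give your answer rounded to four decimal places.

0.8688

Subinterval widths: 1.5, 2, 1.25, 1.25.
Right endpoints: 2, 4, 5.25, 6.5.
h(2) = 0.2, h(4) = 1/7, h(5.25) = 4/33, h(6.5) = 2/19.
Sum = Σ Δx_i · h(x_i).
Sum ≈ 0.8688.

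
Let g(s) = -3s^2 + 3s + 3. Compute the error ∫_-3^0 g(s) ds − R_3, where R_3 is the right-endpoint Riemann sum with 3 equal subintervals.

Exact integral: ∫_-3^0 g(s) ds = -31.5.
R_3 = -15.
Error = -31.5 − (-15) = -16.5.

-16.5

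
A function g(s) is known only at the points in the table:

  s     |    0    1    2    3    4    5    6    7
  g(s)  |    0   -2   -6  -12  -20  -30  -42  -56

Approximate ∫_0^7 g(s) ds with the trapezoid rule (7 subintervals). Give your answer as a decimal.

-140

Δs = 1.
T_7 = (1/2)·[0 + 2·(-2) + 2·(-6) + 2·(-12) + 2·(-20) + 2·(-30) + 2·(-42) + (-56)] = -140.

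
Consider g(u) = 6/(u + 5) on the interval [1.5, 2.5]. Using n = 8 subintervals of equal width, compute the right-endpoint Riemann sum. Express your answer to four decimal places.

0.8510

Δu = (2.5 − 1.5)/8 = 0.125.
Right endpoints: 1.625, 1.75, 1.875, 2, 2.125, 2.25, 2.375, 2.5.
g(1.625) = 48/53, g(1.75) = 8/9, g(1.875) = 48/55, g(2) = 6/7, g(2.125) = 16/19, g(2.25) = 24/29, g(2.375) = 48/59, g(2.5) = 0.8.
Sum = Δu · [g(1.625) + g(1.75) + g(1.875) + ...].
Sum ≈ 0.8510.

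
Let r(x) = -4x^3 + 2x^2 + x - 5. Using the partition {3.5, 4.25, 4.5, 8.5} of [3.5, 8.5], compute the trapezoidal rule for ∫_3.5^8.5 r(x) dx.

Subinterval widths: 0.75, 0.25, 4.
r(3.5) = -148.5, r(4.25) = -271.6875, r(4.5) = -324.5, r(8.5) = -2308.5.
On each subinterval the trapezoid contributes (Δx_i/2)·[r(x_{i-1}) + r(x_i)].
Sum = -5498.09375.

-5498.09375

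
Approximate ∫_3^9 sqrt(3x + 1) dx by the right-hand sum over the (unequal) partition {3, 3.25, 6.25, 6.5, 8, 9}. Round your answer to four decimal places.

28.0754

Subinterval widths: 0.25, 3, 0.25, 1.5, 1.
Right endpoints: 3.25, 6.25, 6.5, 8, 9.
f(3.25) ≈ 3.2787, f(6.25) ≈ 4.4441, f(6.5) ≈ 4.5277, f(8) ≈ 5.0000, f(9) ≈ 5.2915.
Sum = Σ Δx_i · f(x_i).
Sum ≈ 28.0754.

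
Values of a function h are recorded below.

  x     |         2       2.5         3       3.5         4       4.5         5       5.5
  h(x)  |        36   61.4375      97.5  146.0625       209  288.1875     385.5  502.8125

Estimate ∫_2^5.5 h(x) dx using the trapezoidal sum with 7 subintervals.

Δx = 0.5.
T_7 = (0.5/2)·[36 + 2·61.4375 + 2·97.5 + 2·146.0625 + 2·209 + 2·288.1875 + 2·385.5 + 502.8125] = 728.546875.

728.546875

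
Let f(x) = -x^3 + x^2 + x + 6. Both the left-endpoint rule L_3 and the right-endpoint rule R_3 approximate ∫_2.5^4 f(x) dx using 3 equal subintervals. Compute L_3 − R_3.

18.5625

L_3 = -15.5.
R_3 = -34.0625.
L_3 − R_3 = 18.5625.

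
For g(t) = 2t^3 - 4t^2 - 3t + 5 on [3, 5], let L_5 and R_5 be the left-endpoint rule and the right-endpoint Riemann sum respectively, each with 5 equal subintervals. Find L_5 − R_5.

L_5 = 103.2.
R_5 = 153.6.
L_5 − R_5 = -50.4.

-50.4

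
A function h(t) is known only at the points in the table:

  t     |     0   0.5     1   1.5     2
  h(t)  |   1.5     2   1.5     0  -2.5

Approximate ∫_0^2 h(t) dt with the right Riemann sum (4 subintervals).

Δt = 0.5.
Sum = 0.5·[2 + 1.5 + 0 + (-2.5)] = 0.5.

0.5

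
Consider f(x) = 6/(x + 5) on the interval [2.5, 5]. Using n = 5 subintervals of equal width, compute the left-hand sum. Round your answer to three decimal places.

1.777

Δx = (5 − 2.5)/5 = 0.5.
Left endpoints: 2.5, 3, 3.5, 4, 4.5.
f(2.5) = 0.8, f(3) = 0.75, f(3.5) = 12/17, f(4) = 2/3, f(4.5) = 12/19.
Sum = Δx · [f(2.5) + f(3) + f(3.5) + f(4) + f(4.5)].
Sum ≈ 1.777.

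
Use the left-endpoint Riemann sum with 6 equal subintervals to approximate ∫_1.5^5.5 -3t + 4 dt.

-22

Δt = (5.5 − 1.5)/6 = 2/3.
Left endpoints: 1.5, 13/6, 17/6, 3.5, 25/6, 29/6.
f(1.5) = -0.5, f(13/6) = -2.5, f(17/6) = -4.5, f(3.5) = -6.5, f(25/6) = -8.5, f(29/6) = -10.5.
Sum = Δt · [f(1.5) + f(13/6) + f(17/6) + ...].
Sum = -22.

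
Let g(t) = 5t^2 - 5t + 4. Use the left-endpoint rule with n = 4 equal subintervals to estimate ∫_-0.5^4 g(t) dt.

Δt = (4 − (-0.5))/4 = 1.125.
Left endpoints: -0.5, 0.625, 1.75, 2.875.
g(-0.5) = 7.75, g(0.625) = 2.828125, g(1.75) = 10.5625, g(2.875) = 30.953125.
Sum = Δt · [g(-0.5) + g(0.625) + g(1.75) + g(2.875)].
Sum = 58.60546875.

58.60546875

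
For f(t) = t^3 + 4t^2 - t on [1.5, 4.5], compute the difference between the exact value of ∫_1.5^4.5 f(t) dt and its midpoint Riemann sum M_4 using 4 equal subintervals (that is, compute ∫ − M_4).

1.828125

Exact integral: ∫_1.5^4.5 f(t) dt = 209.25.
M_4 = 207.421875.
Error = 209.25 − 207.421875 = 1.828125.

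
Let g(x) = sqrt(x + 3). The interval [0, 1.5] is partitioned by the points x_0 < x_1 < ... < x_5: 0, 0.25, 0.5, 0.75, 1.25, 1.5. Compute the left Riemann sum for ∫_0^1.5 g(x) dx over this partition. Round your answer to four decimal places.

Subinterval widths: 0.25, 0.25, 0.25, 0.5, 0.25.
Left endpoints: 0, 0.25, 0.5, 0.75, 1.25.
g(0) ≈ 1.7321, g(0.25) ≈ 1.8028, g(0.5) ≈ 1.8708, g(0.75) ≈ 1.9365, g(1.25) ≈ 2.0616.
Sum = Σ Δx_i · g(x_i).
Sum ≈ 2.8350.

2.8350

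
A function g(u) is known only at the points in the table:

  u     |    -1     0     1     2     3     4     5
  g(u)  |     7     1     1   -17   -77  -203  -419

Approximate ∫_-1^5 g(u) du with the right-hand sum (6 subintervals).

Δu = 1.
Sum = 1·[1 + 1 + (-17) + (-77) + (-203) + (-419)] = -714.

-714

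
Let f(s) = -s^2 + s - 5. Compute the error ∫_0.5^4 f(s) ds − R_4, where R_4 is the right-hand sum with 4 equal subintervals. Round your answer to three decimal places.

Exact integral: ∫_0.5^4 f(s) ds ≈ -30.91667.
R_4 = -36.72265625.
Error ≈ -30.91667 − (-36.72265625) ≈ 5.806.

5.806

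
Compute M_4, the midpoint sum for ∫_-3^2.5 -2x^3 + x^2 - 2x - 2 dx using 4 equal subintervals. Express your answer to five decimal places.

24.76074

Δx = (2.5 − (-3))/4 = 1.375.
Midpoints: -2.3125, -0.9375, 0.4375, 1.8125.
f(-2.3125) = 66981/2048, f(-0.9375) = 4919/2048, f(0.4375) = -5839/2048, f(1.8125) = -29181/2048.
Sum = Δx · [f(-2.3125) + f(-0.9375) + f(0.4375) + f(1.8125)].
Sum ≈ 24.76074.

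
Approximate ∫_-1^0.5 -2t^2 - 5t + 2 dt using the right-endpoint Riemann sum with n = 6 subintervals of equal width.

Δt = (0.5 − (-1))/6 = 0.25.
Right endpoints: -0.75, -0.5, -0.25, 0, 0.25, 0.5.
f(-0.75) = 4.625, f(-0.5) = 4, f(-0.25) = 3.125, f(0) = 2, f(0.25) = 0.625, f(0.5) = -1.
Sum = Δt · [f(-0.75) + f(-0.5) + f(-0.25) + ...].
Sum = 3.34375.

3.34375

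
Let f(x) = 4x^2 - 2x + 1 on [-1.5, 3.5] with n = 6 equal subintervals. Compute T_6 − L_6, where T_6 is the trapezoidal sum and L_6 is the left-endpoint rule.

T_6 ≈ 58.981481.
L_6 ≈ 46.481481.
T_6 − L_6 = 12.5.

12.5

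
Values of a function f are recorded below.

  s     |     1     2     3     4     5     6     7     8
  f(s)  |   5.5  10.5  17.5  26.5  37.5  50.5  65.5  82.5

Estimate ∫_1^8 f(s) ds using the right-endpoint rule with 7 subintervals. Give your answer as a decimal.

Δs = 1.
Sum = 1·[10.5 + 17.5 + 26.5 + 37.5 + 50.5 + 65.5 + 82.5] = 290.5.

290.5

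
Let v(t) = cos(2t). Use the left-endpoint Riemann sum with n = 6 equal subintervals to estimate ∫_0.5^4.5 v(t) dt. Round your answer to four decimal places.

Δt = (4.5 − 0.5)/6 = 2/3.
Left endpoints: 0.5, 7/6, 11/6, 2.5, 19/6, 23/6.
v(0.5) ≈ 0.5403, v(7/6) ≈ -0.6908, v(11/6) ≈ -0.8653, v(2.5) ≈ 0.2837, v(19/6) ≈ 0.9987, v(23/6) ≈ 0.1862.
Sum = Δt · [v(0.5) + v(7/6) + v(11/6) + ...].
Sum ≈ 0.3019.

0.3019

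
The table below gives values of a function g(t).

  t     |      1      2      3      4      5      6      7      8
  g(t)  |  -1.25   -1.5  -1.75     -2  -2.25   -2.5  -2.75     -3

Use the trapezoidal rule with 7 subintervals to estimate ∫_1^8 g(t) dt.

Δt = 1.
T_7 = (1/2)·[(-1.25) + 2·(-1.5) + 2·(-1.75) + 2·(-2) + 2·(-2.25) + 2·(-2.5) + 2·(-2.75) + (-3)] = -14.875.

-14.875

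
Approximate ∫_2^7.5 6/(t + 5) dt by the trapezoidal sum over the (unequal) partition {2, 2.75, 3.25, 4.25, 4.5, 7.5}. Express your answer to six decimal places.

3.502475

Subinterval widths: 0.75, 0.5, 1, 0.25, 3.
f(2) = 6/7, f(2.75) = 24/31, f(3.25) = 8/11, f(4.25) = 24/37, f(4.5) = 12/19, f(7.5) = 0.48.
On each subinterval the trapezoid contributes (Δt_i/2)·[f(t_{i-1}) + f(t_i)].
Sum ≈ 3.502475.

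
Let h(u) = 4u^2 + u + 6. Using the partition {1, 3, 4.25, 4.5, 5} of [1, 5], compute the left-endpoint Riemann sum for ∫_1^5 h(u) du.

Subinterval widths: 2, 1.25, 0.25, 0.5.
Left endpoints: 1, 3, 4.25, 4.5.
h(1) = 11, h(3) = 45, h(4.25) = 82.5, h(4.5) = 91.5.
Sum = Σ Δu_i · h(u_i).
Sum = 144.625.

144.625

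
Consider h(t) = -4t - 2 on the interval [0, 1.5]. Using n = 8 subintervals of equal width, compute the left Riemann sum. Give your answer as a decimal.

-6.9375

Δt = (1.5 − 0)/8 = 0.1875.
Left endpoints: 0, 0.1875, 0.375, 0.5625, 0.75, 0.9375, 1.125, 1.3125.
h(0) = -2, h(0.1875) = -2.75, h(0.375) = -3.5, h(0.5625) = -4.25, h(0.75) = -5, h(0.9375) = -5.75, h(1.125) = -6.5, h(1.3125) = -7.25.
Sum = Δt · [h(0) + h(0.1875) + h(0.375) + ...].
Sum = -6.9375.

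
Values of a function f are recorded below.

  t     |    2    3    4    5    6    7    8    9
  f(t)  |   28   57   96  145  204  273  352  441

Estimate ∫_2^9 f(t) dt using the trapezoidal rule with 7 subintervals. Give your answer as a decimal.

1361.5

Δt = 1.
T_7 = (1/2)·[28 + 2·57 + 2·96 + 2·145 + 2·204 + 2·273 + 2·352 + 441] = 1361.5.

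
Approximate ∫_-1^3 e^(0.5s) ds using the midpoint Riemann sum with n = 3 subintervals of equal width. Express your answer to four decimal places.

7.6086

Δs = (3 − (-1))/3 = 4/3.
Midpoints: -1/3, 1, 7/3.
f(-1/3) ≈ 0.8465, f(1) ≈ 1.6487, f(7/3) ≈ 3.2113.
Sum = Δs · [f(-1/3) + f(1) + f(7/3)].
Sum ≈ 7.6086.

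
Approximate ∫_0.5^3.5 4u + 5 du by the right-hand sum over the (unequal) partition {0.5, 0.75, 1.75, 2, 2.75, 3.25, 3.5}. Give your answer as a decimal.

43

Subinterval widths: 0.25, 1, 0.25, 0.75, 0.5, 0.25.
Right endpoints: 0.75, 1.75, 2, 2.75, 3.25, 3.5.
f(0.75) = 8, f(1.75) = 12, f(2) = 13, f(2.75) = 16, f(3.25) = 18, f(3.5) = 19.
Sum = Σ Δu_i · f(u_i).
Sum = 43.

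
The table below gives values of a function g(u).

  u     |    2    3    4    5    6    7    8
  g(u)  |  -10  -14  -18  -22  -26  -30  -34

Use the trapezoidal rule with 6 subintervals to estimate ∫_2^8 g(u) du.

Δu = 1.
T_6 = (1/2)·[(-10) + 2·(-14) + 2·(-18) + 2·(-22) + 2·(-26) + 2·(-30) + (-34)] = -132.

-132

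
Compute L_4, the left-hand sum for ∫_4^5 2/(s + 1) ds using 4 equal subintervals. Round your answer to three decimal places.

0.373

Δs = (5 − 4)/4 = 0.25.
Left endpoints: 4, 4.25, 4.5, 4.75.
f(4) = 0.4, f(4.25) = 8/21, f(4.5) = 4/11, f(4.75) = 8/23.
Sum = Δs · [f(4) + f(4.25) + f(4.5) + f(4.75)].
Sum ≈ 0.373.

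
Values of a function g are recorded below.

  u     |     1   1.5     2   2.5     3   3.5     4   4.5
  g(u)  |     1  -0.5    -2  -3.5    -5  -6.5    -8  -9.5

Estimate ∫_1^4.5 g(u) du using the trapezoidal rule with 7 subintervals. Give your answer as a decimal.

Δu = 0.5.
T_7 = (0.5/2)·[1 + 2·(-0.5) + 2·(-2) + 2·(-3.5) + 2·(-5) + 2·(-6.5) + 2·(-8) + (-9.5)] = -14.875.

-14.875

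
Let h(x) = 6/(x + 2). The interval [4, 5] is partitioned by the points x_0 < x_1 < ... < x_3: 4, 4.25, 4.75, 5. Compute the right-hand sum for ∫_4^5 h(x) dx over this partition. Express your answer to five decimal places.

Subinterval widths: 0.25, 0.5, 0.25.
Right endpoints: 4.25, 4.75, 5.
h(4.25) = 0.96, h(4.75) = 8/9, h(5) = 6/7.
Sum = Σ Δx_i · h(x_i).
Sum ≈ 0.89873.

0.89873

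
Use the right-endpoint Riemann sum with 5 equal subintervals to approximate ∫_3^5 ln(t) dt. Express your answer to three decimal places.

2.852

Δt = (5 − 3)/5 = 0.4.
Right endpoints: 3.4, 3.8, 4.2, 4.6, 5.
f(3.4) ≈ 1.224, f(3.8) ≈ 1.335, f(4.2) ≈ 1.435, f(4.6) ≈ 1.526, f(5) ≈ 1.609.
Sum = Δt · [f(3.4) + f(3.8) + f(4.2) + f(4.6) + f(5)].
Sum ≈ 2.852.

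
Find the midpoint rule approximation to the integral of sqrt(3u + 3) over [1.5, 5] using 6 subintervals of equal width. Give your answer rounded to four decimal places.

12.4090

Δu = (5 − 1.5)/6 = 7/12.
Midpoints: 43/24, 2.375, 71/24, 85/24, 4.125, 113/24.
f(43/24) ≈ 2.8940, f(2.375) ≈ 3.1820, f(71/24) ≈ 3.4460, f(85/24) ≈ 3.6912, f(4.125) ≈ 3.9211, f(113/24) ≈ 4.1382.
Sum = Δu · [f(43/24) + f(2.375) + f(71/24) + ...].
Sum ≈ 12.4090.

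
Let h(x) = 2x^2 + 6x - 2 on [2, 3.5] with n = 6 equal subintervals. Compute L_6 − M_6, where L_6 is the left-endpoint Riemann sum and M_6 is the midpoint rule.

-3.140625

L_6 = 41.84375.
M_6 = 44.984375.
L_6 − M_6 = -3.140625.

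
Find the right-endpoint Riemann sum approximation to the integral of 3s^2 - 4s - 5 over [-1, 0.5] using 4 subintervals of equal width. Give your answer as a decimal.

Δs = (0.5 − (-1))/4 = 0.375.
Right endpoints: -0.625, -0.25, 0.125, 0.5.
f(-0.625) = -1.328125, f(-0.25) = -3.8125, f(0.125) = -5.453125, f(0.5) = -6.25.
Sum = Δs · [f(-0.625) + f(-0.25) + f(0.125) + f(0.5)].
Sum = -6.31640625.

-6.31640625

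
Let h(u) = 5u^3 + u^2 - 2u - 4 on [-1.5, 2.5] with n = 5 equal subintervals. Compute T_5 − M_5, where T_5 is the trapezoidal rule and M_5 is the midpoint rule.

T_5 = 32.46.
M_5 = 27.02.
T_5 − M_5 = 5.44.

5.44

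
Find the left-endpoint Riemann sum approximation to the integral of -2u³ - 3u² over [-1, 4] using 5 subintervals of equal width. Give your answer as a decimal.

Δu = (4 − (-1))/5 = 1.
Left endpoints: -1, 0, 1, 2, 3.
f(-1) = -1, f(0) = 0, f(1) = -5, f(2) = -28, f(3) = -81.
Sum = Δu · [f(-1) + f(0) + f(1) + f(2) + f(3)].
Sum = -115.

-115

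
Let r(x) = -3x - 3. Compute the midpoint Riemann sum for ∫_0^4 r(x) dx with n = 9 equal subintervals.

-36

Δx = (4 − 0)/9 = 4/9.
Midpoints: 2/9, 2/3, 10/9, 14/9, 2, 22/9, 26/9, 10/3, 34/9.
r(2/9) = -11/3, r(2/3) = -5, r(10/9) = -19/3, r(14/9) = -23/3, r(2) = -9, r(22/9) = -31/3, r(26/9) = -35/3, r(10/3) = -13, r(34/9) = -43/3.
Sum = Δx · [r(2/9) + r(2/3) + r(10/9) + ...].
Sum = -36.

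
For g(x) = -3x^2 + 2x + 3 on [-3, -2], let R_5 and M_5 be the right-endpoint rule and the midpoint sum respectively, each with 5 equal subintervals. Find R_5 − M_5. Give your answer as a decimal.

1.67

R_5 = -19.32.
M_5 = -20.99.
R_5 − M_5 = 1.67.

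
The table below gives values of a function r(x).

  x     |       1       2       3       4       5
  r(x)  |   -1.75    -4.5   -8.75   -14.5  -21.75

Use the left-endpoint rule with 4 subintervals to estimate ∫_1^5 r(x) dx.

Δx = 1.
Sum = 1·[(-1.75) + (-4.5) + (-8.75) + (-14.5)] = -29.5.

-29.5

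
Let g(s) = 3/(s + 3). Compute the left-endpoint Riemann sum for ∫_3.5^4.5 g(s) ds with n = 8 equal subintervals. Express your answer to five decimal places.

Δs = (4.5 − 3.5)/8 = 0.125.
Left endpoints: 3.5, 3.625, 3.75, 3.875, 4, 4.125, 4.25, 4.375.
g(3.5) = 6/13, g(3.625) = 24/53, g(3.75) = 4/9, g(3.875) = 24/55, g(4) = 3/7, g(4.125) = 8/19, g(4.25) = 12/29, g(4.375) = 24/59.
Sum = Δs · [g(3.5) + g(3.625) + g(3.75) + ...].
Sum ≈ 0.43317.

0.43317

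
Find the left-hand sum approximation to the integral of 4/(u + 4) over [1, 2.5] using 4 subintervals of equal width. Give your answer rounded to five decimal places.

Δu = (2.5 − 1)/4 = 0.375.
Left endpoints: 1, 1.375, 1.75, 2.125.
f(1) = 0.8, f(1.375) = 32/43, f(1.75) = 16/23, f(2.125) = 32/49.
Sum = Δu · [f(1) + f(1.375) + f(1.75) + f(2.125)].
Sum ≈ 1.08484.

1.08484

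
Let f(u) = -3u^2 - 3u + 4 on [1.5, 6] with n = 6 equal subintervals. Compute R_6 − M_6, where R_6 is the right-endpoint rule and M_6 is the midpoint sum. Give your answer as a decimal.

R_6 = -289.546875.
M_6 = -244.6171875.
R_6 − M_6 = -44.9296875.

-44.9296875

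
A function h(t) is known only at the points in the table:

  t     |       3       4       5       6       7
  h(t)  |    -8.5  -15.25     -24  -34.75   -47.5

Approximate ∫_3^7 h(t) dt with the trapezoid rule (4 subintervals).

Δt = 1.
T_4 = (1/2)·[(-8.5) + 2·(-15.25) + 2·(-24) + 2·(-34.75) + (-47.5)] = -102.

-102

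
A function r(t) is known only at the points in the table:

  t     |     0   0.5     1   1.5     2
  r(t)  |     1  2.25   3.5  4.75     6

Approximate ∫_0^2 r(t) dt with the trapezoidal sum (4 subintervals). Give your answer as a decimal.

Δt = 0.5.
T_4 = (0.5/2)·[1 + 2·2.25 + 2·3.5 + 2·4.75 + 6] = 7.

7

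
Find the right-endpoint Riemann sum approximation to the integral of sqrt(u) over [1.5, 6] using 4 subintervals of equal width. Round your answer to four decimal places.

Δu = (6 − 1.5)/4 = 1.125.
Right endpoints: 2.625, 3.75, 4.875, 6.
f(2.625) ≈ 1.6202, f(3.75) ≈ 1.9365, f(4.875) ≈ 2.2079, f(6) ≈ 2.4495.
Sum = Δu · [f(2.625) + f(3.75) + f(4.875) + f(6)].
Sum ≈ 9.2409.

9.2409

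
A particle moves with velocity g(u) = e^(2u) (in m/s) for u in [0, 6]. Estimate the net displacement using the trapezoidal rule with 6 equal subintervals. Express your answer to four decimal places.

106850.7355

Δu = (6 − 0)/6 = 1.
g(0) ≈ 1.0000, g(1) ≈ 7.3891, g(2) ≈ 54.5982, g(3) ≈ 403.4288, g(4) ≈ 2980.9580, g(5) ≈ 22026.4658, g(6) ≈ 162754.7914.
T_6 = (Δu/2)·[g(u_0) + 2g(u_1) + ... + 2g(u_{5}) + g(u_6)].
Sum ≈ 106850.7355.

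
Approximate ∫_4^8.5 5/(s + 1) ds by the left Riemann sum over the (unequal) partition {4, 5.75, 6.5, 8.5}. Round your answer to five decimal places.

3.63889

Subinterval widths: 1.75, 0.75, 2.
Left endpoints: 4, 5.75, 6.5.
f(4) = 1, f(5.75) = 20/27, f(6.5) = 2/3.
Sum = Σ Δs_i · f(s_i).
Sum ≈ 3.63889.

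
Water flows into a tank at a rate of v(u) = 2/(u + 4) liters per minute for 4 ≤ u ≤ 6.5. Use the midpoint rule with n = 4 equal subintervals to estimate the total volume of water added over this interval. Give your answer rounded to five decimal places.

0.54365

Δu = (6.5 − 4)/4 = 0.625.
Midpoints: 4.3125, 4.9375, 5.5625, 6.1875.
v(4.3125) = 32/133, v(4.9375) = 32/143, v(5.5625) = 32/153, v(6.1875) = 32/163.
Sum = Δu · [v(4.3125) + v(4.9375) + v(5.5625) + v(6.1875)].
Sum ≈ 0.54365.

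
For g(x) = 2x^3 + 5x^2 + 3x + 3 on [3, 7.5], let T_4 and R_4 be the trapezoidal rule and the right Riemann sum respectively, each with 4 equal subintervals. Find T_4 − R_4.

T_4 ≈ 2318.6777344.
R_4 ≈ 2903.3964844.
T_4 − R_4 = -584.71875.

-584.71875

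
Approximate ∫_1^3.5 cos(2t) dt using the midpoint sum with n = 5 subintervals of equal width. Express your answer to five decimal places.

Δt = (3.5 − 1)/5 = 0.5.
Midpoints: 1.25, 1.75, 2.25, 2.75, 3.25.
f(1.25) ≈ -0.80114, f(1.75) ≈ -0.93646, f(2.25) ≈ -0.21080, f(2.75) ≈ 0.70867, f(3.25) ≈ 0.97659.
Sum = Δt · [f(1.25) + f(1.75) + f(2.25) + f(2.75) + f(3.25)].
Sum ≈ -0.13157.

-0.13157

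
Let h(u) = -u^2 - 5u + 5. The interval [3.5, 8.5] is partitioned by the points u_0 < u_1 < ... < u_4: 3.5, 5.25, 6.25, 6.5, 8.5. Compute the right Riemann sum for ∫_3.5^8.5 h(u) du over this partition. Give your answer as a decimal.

-387.671875

Subinterval widths: 1.75, 1, 0.25, 2.
Right endpoints: 5.25, 6.25, 6.5, 8.5.
h(5.25) = -48.8125, h(6.25) = -65.3125, h(6.5) = -69.75, h(8.5) = -109.75.
Sum = Σ Δu_i · h(u_i).
Sum = -387.671875.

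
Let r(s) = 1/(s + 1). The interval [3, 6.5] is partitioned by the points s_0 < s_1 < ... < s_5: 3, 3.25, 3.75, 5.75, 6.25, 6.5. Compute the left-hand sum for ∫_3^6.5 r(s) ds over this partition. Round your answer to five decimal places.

Subinterval widths: 0.25, 0.5, 2, 0.5, 0.25.
Left endpoints: 3, 3.25, 3.75, 5.75, 6.25.
r(3) = 0.25, r(3.25) = 4/17, r(3.75) = 4/19, r(5.75) = 4/27, r(6.25) = 4/29.
Sum = Σ Δs_i · r(s_i).
Sum ≈ 0.70976.

0.70976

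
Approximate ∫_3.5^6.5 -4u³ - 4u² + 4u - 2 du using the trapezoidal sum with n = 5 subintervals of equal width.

-1901.52

Δu = (6.5 − 3.5)/5 = 0.6.
f(3.5) = -208.5, f(4.1) = -328.524, f(4.7) = -486.852, f(5.3) = -688.668, f(5.9) = -939.156, f(6.5) = -1243.5.
T_5 = (Δu/2)·[f(u_0) + 2f(u_1) + ... + 2f(u_{4}) + f(u_5)].
Sum = -1901.52.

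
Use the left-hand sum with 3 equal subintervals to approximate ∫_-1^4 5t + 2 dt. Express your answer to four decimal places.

26.6667

Δt = (4 − (-1))/3 = 5/3.
Left endpoints: -1, 2/3, 7/3.
f(-1) = -3, f(2/3) = 16/3, f(7/3) = 41/3.
Sum = Δt · [f(-1) + f(2/3) + f(7/3)].
Sum ≈ 26.6667.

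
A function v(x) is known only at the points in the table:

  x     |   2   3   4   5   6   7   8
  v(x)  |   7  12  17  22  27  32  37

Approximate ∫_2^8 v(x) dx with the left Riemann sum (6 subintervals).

117

Δx = 1.
Sum = 1·[7 + 12 + 17 + 22 + 27 + 32] = 117.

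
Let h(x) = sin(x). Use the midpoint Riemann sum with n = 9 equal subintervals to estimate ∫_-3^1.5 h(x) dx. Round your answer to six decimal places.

Δx = (1.5 − (-3))/9 = 0.5.
Midpoints: -2.75, -2.25, -1.75, -1.25, -0.75, -0.25, 0.25, 0.75, 1.25.
h(-2.75) ≈ -0.381661, h(-2.25) ≈ -0.778073, h(-1.75) ≈ -0.983986, h(-1.25) ≈ -0.948985, h(-0.75) ≈ -0.681639, h(-0.25) ≈ -0.247404, h(0.25) ≈ 0.247404, h(0.75) ≈ 0.681639, h(1.25) ≈ 0.948985.
Sum = Δx · [h(-2.75) + h(-2.25) + h(-1.75) + ...].
Sum ≈ -1.071860.

-1.071860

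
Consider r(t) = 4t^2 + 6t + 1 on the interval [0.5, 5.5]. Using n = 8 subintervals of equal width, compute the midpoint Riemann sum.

316.015625

Δt = (5.5 − 0.5)/8 = 0.625.
Midpoints: 0.8125, 1.4375, 2.0625, 2.6875, 3.3125, 3.9375, 4.5625, 5.1875.
r(0.8125) = 8.515625, r(1.4375) = 17.890625, r(2.0625) = 30.390625, r(2.6875) = 46.015625, r(3.3125) = 64.765625, r(3.9375) = 86.640625, r(4.5625) = 111.640625, r(5.1875) = 139.765625.
Sum = Δt · [r(0.8125) + r(1.4375) + r(2.0625) + ...].
Sum = 316.015625.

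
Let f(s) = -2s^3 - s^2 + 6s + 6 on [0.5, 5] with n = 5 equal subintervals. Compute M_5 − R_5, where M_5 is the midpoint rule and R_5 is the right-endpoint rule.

M_5 = -247.528125.
R_5 = -374.85.
M_5 − R_5 = 127.321875.

127.321875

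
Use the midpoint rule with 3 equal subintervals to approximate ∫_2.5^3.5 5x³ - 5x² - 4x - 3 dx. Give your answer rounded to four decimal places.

77.9630

Δx = (3.5 − 2.5)/3 = 1/3.
Midpoints: 8/3, 3, 10/3.
f(8/3) = 1231/27, f(3) = 75, f(10/3) = 3059/27.
Sum = Δx · [f(8/3) + f(3) + f(10/3)].
Sum ≈ 77.9630.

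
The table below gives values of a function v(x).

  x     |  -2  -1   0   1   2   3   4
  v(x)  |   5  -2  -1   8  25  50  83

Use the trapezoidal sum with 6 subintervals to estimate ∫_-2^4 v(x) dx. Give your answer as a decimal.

124

Δx = 1.
T_6 = (1/2)·[5 + 2·(-2) + 2·(-1) + 2·8 + 2·25 + 2·50 + 83] = 124.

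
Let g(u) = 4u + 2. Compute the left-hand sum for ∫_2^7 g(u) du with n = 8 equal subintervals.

93.75

Δu = (7 − 2)/8 = 0.625.
Left endpoints: 2, 2.625, 3.25, 3.875, 4.5, 5.125, 5.75, 6.375.
g(2) = 10, g(2.625) = 12.5, g(3.25) = 15, g(3.875) = 17.5, g(4.5) = 20, g(5.125) = 22.5, g(5.75) = 25, g(6.375) = 27.5.
Sum = Δu · [g(2) + g(2.625) + g(3.25) + ...].
Sum = 93.75.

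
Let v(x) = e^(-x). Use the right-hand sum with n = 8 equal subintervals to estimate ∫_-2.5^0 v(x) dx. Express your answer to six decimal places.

Δx = (0 − (-2.5))/8 = 0.3125.
Right endpoints: -2.1875, -1.875, -1.5625, -1.25, -0.9375, -0.625, -0.3125, 0.
v(-2.1875) ≈ 8.912903, v(-1.875) ≈ 6.520819, v(-1.5625) ≈ 4.770733, v(-1.25) ≈ 3.490343, v(-0.9375) ≈ 2.553589, v(-0.625) ≈ 1.868246, v(-0.3125) ≈ 1.366838, v(0) ≈ 1.000000.
Sum = Δx · [v(-2.1875) + v(-1.875) + v(-1.5625) + ...].
Sum ≈ 9.526085.

9.526085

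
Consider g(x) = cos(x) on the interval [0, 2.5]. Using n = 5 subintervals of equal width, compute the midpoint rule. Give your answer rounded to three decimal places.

Δx = (2.5 − 0)/5 = 0.5.
Midpoints: 0.25, 0.75, 1.25, 1.75, 2.25.
g(0.25) ≈ 0.969, g(0.75) ≈ 0.732, g(1.25) ≈ 0.315, g(1.75) ≈ -0.178, g(2.25) ≈ -0.628.
Sum = Δx · [g(0.25) + g(0.75) + g(1.25) + g(1.75) + g(2.25)].
Sum ≈ 0.605.

0.605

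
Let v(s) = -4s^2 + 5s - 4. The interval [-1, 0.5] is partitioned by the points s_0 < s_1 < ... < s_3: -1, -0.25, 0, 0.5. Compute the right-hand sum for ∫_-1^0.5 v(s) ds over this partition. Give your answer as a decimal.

-6.375

Subinterval widths: 0.75, 0.25, 0.5.
Right endpoints: -0.25, 0, 0.5.
v(-0.25) = -5.5, v(0) = -4, v(0.5) = -2.5.
Sum = Σ Δs_i · v(s_i).
Sum = -6.375.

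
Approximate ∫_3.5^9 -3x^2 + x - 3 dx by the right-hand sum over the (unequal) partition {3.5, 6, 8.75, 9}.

-937.578125

Subinterval widths: 2.5, 2.75, 0.25.
Right endpoints: 6, 8.75, 9.
f(6) = -105, f(8.75) = -223.9375, f(9) = -237.
Sum = Σ Δx_i · f(x_i).
Sum = -937.578125.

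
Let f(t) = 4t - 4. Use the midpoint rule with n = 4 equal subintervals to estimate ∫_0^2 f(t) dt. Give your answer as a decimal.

0

Δt = (2 − 0)/4 = 0.5.
Midpoints: 0.25, 0.75, 1.25, 1.75.
f(0.25) = -3, f(0.75) = -1, f(1.25) = 1, f(1.75) = 3.
Sum = Δt · [f(0.25) + f(0.75) + f(1.25) + f(1.75)].
Sum = 0.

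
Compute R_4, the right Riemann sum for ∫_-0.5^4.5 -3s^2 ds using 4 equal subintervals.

-132.65625

Δs = (4.5 − (-0.5))/4 = 1.25.
Right endpoints: 0.75, 2, 3.25, 4.5.
f(0.75) = -1.6875, f(2) = -12, f(3.25) = -31.6875, f(4.5) = -60.75.
Sum = Δs · [f(0.75) + f(2) + f(3.25) + f(4.5)].
Sum = -132.65625.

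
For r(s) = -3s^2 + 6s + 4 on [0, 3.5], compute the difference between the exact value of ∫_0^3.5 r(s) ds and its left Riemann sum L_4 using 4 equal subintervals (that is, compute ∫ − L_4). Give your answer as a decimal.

Exact integral: ∫_0^3.5 r(s) ds = 7.875.
L_4 = 13.42578125.
Error = 7.875 − 13.42578125 = -5.55078125.

-5.55078125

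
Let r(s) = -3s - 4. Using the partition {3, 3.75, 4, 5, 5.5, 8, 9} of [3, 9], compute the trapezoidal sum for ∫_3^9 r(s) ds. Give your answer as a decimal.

-132

Subinterval widths: 0.75, 0.25, 1, 0.5, 2.5, 1.
r(3) = -13, r(3.75) = -15.25, r(4) = -16, r(5) = -19, r(5.5) = -20.5, r(8) = -28, r(9) = -31.
On each subinterval the trapezoid contributes (Δs_i/2)·[r(s_{i-1}) + r(s_i)].
Sum = -132.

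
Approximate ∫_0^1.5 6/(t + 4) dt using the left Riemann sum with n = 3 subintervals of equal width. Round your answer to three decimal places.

Δt = (1.5 − 0)/3 = 0.5.
Left endpoints: 0, 0.5, 1.
f(0) = 1.5, f(0.5) = 4/3, f(1) = 1.2.
Sum = Δt · [f(0) + f(0.5) + f(1)].
Sum ≈ 2.017.

2.017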